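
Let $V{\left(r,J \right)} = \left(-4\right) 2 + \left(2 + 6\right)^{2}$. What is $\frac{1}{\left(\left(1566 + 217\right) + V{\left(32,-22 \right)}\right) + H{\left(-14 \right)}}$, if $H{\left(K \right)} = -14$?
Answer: $\frac{1}{1825} \approx 0.00054795$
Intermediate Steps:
$V{\left(r,J \right)} = 56$ ($V{\left(r,J \right)} = -8 + 8^{2} = -8 + 64 = 56$)
$\frac{1}{\left(\left(1566 + 217\right) + V{\left(32,-22 \right)}\right) + H{\left(-14 \right)}} = \frac{1}{\left(\left(1566 + 217\right) + 56\right) - 14} = \frac{1}{\left(1783 + 56\right) - 14} = \frac{1}{1839 - 14} = \frac{1}{1825}$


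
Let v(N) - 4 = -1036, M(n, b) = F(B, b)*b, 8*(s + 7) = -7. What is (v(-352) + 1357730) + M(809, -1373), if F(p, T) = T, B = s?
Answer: 3241827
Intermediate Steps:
s = -63/8 (s = -7 + (⅛)*(-7) = -7 - 7/8 = -63/8 ≈ -7.8750)
B = -63/8 ≈ -7.8750
M(n, b) = b² (M(n, b) = b*b = b²)
v(N) = -1032 (v(N) = 4 - 1036 = -1032)
(v(-352) + 1357730) + M(809, -1373) = (-1032 + 1357730) + (-1373)² = 1356698 + 1885129 = 3241827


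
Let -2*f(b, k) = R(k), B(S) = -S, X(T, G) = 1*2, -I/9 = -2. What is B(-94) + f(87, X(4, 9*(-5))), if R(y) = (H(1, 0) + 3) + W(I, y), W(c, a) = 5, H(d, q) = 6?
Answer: 87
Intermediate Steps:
I = 18 (I = -9*(-2) = 18)
R(y) = 14 (R(y) = (6 + 3) + 5 = 9 + 5 = 14)
X(T, G) = 2
f(b, k) = -7 (f(b, k) = -½*14 = -7)
B(-94) + f(87, X(4, 9*(-5))) = -1*(-94) - 7 = 94 - 7 = 87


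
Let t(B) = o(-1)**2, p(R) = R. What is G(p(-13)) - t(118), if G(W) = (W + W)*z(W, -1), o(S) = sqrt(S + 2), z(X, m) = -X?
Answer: -339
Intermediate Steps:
o(S) = sqrt(2 + S)
t(B) = 1 (t(B) = (sqrt(2 - 1))**2 = (sqrt(1))**2 = 1**2 = 1)
G(W) = -2*W**2 (G(W) = (W + W)*(-W) = (2*W)*(-W) = -2*W**2)
G(p(-13)) - t(118) = -2*(-13)**2 - 1*1 = -2*169 - 1 = -338 - 1 = -339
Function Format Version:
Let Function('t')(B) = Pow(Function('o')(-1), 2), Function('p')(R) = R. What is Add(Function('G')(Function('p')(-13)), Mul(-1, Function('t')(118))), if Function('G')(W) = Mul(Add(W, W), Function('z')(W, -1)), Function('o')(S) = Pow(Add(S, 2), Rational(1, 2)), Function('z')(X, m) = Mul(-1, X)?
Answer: -339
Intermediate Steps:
Function('o')(S) = Pow(Add(2, S), Rational(1, 2))
Function('t')(B) = 1 (Function('t')(B) = Pow(Pow(Add(2, -1), Rational(1, 2)), 2) = Pow(Pow(1, Rational(1, 2)), 2) = Pow(1, 2) = 1)
Function('G')(W) = Mul(-2, Pow(W, 2)) (Function('G')(W) = Mul(Add(W, W), Mul(-1, W)) = Mul(Mul(2, W), Mul(-1, W)) = Mul(-2, Pow(W, 2)))
Add(Function('G')(Function('p')(-13)), Mul(-1, Function('t')(118))) = Add(Mul(-2, Pow(-13, 2)), Mul(-1, 1)) = Add(Mul(-2, 169), -1) = Add(-338, -1) = -339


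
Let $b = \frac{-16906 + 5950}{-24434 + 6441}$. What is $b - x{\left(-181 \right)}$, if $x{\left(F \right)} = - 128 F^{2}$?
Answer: $\frac{75452001100}{17993} \approx 4.1934 \cdot 10^{6}$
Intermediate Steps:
$b = \frac{10956}{17993}$ ($b = - \frac{10956}{-17993} = \left(-10956\right) \left(- \frac{1}{17993}\right) = \frac{10956}{17993} \approx 0.6089$)
$b - x{\left(-181 \right)} = \frac{10956}{17993} - - 128 \left(-181\right)^{2} = \frac{10956}{17993} - \left(-128\right) 32761 = \frac{10956}{17993} - -4193408 = \frac{10956}{17993} + 4193408 = \frac{75452001100}{17993}$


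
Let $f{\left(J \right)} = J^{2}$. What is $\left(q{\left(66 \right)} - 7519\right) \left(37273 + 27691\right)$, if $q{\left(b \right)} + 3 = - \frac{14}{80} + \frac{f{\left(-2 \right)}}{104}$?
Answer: $- \frac{63526850151}{130} \approx -4.8867 \cdot 10^{8}$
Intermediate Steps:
$q{\left(b \right)} = - \frac{1631}{520}$ ($q{\left(b \right)} = -3 - \left(\frac{7}{40} - \frac{\left(-2\right)^{2}}{104}\right) = -3 + \left(\left(-14\right) \frac{1}{80} + 4 \cdot \frac{1}{104}\right) = -3 + \left(- \frac{7}{40} + \frac{1}{26}\right) = -3 - \frac{71}{520} = - \frac{1631}{520}$)
$\left(q{\left(66 \right)} - 7519\right) \left(37273 + 27691\right) = \left(- \frac{1631}{520} - 7519\right) \left(37273 + 27691\right) = \left(- \frac{3911511}{520}\right) 64964 = - \frac{63526850151}{130}$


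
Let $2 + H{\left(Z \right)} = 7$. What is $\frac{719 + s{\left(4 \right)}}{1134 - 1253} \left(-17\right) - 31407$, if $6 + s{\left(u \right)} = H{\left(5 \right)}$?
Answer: $- \frac{219131}{7} \approx -31304.0$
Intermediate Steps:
$H{\left(Z \right)} = 5$ ($H{\left(Z \right)} = -2 + 7 = 5$)
$s{\left(u \right)} = -1$ ($s{\left(u \right)} = -6 + 5 = -1$)
$\frac{719 + s{\left(4 \right)}}{1134 - 1253} \left(-17\right) - 31407 = \frac{719 - 1}{1134 - 1253} \left(-17\right) - 31407 = \frac{718}{-119} \left(-17\right) - 31407 = 718 \left(- \frac{1}{119}\right) \left(-17\right) - 31407 = \left(- \frac{718}{119}\right) \left(-17\right) - 31407 = \frac{718}{7} - 31407 = - \frac{219131}{7}$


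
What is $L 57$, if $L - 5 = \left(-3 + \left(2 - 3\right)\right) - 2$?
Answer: $-57$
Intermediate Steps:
$L = -1$ ($L = 5 + \left(\left(-3 + \left(2 - 3\right)\right) - 2\right) = 5 - 6 = -1$)
$L 57 = \left(-1\right) 57 = -57$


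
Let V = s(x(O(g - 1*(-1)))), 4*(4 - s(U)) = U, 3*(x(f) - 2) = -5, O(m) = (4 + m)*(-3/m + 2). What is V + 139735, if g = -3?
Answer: 1676867/12 ≈ 1.3974e+5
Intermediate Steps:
O(m) = (2 - 3/m)*(4 + m) (O(m) = (4 + m)*(2 - 3/m) = (2 - 3/m)*(4 + m))
x(f) = ⅓ (x(f) = 2 + (⅓)*(-5) = 2 - 5/3 = ⅓)
s(U) = 4 - U/4
V = 47/12 (V = 4 - ¼*⅓ = 4 - 1/12 = 47/12 ≈ 3.9167)
V + 139735 = 47/12 + 139735 = 1676867/12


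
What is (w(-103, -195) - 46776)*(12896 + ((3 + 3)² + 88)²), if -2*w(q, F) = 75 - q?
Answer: -1324967280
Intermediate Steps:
w(q, F) = -75/2 + q/2 (w(q, F) = -(75 - q)/2 = -75/2 + q/2)
(w(-103, -195) - 46776)*(12896 + ((3 + 3)² + 88)²) = ((-75/2 + (½)*(-103)) - 46776)*(12896 + ((3 + 3)² + 88)²) = ((-75/2 - 103/2) - 46776)*(12896 + (6² + 88)²) = (-89 - 46776)*(12896 + (36 + 88)²) = -46865*(12896 + 124²) = -46865*(12896 + 15376) = -46865*28272 = -1324967280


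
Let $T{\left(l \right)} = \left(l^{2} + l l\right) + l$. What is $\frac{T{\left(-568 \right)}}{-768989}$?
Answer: $- \frac{644680}{768989} \approx -0.83835$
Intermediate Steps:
$T{\left(l \right)} = l + 2 l^{2}$ ($T{\left(l \right)} = \left(l^{2} + l^{2}\right) + l = 2 l^{2} + l = l + 2 l^{2}$)
$\frac{T{\left(-568 \right)}}{-768989} = \frac{\left(-568\right) \left(1 + 2 \left(-568\right)\right)}{-768989} = - 568 \left(1 - 1136\right) \left(- \frac{1}{768989}\right) = \left(-568\right) \left(-1135\right) \left(- \frac{1}{768989}\right) = 644680 \left(- \frac{1}{768989}\right) = - \frac{644680}{768989}$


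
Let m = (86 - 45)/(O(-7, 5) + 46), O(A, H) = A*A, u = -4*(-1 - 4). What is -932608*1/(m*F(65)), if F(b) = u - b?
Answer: 17719552/369 ≈ 48020.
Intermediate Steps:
u = 20 (u = -4*(-5) = 20)
F(b) = 20 - b
O(A, H) = A²
m = 41/95 (m = (86 - 45)/((-7)² + 46) = 41/(49 + 46) = 41/95 ≈ 0.43158)
-932608*1/(m*F(65)) = -932608*95/(41*(20 - 1*65)) = -932608*95/(41*(20 - 65)) = -932608/((-45*41/95)) = -932608/(-369/19) = -932608*(-19/369) = 17719552/369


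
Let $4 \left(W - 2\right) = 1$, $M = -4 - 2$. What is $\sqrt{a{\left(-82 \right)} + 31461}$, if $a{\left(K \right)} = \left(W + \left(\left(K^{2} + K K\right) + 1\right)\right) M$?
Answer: $\frac{i \sqrt{196986}}{2} \approx 221.92 i$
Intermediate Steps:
$M = -6$ ($M = -4 - 2 = -6$)
$W = \frac{9}{4}$ ($W = 2 + \frac{1}{4} \cdot 1 = 2 + \frac{1}{4} = \frac{9}{4} \approx 2.25$)
$a{\left(K \right)} = - \frac{39}{2} - 12 K^{2}$ ($a{\left(K \right)} = \left(\frac{9}{4} + \left(\left(K^{2} + K K\right) + 1\right)\right) \left(-6\right) = \left(\frac{9}{4} + \left(\left(K^{2} + K^{2}\right) + 1\right)\right) \left(-6\right) = \left(\frac{9}{4} + \left(2 K^{2} + 1\right)\right) \left(-6\right) = \left(\frac{9}{4} + \left(1 + 2 K^{2}\right)\right) \left(-6\right) = \left(\frac{13}{4} + 2 K^{2}\right) \left(-6\right) = - \frac{39}{2} - 12 K^{2}$)
$\sqrt{a{\left(-82 \right)} + 31461} = \sqrt{\left(- \frac{39}{2} - 12 \left(-82\right)^{2}\right) + 31461} = \sqrt{\left(- \frac{39}{2} - 80688\right) + 31461} = \sqrt{- \frac{161415}{2} + 31461} = \sqrt{- \frac{98493}{2}} = \frac{i \sqrt{196986}}{2}$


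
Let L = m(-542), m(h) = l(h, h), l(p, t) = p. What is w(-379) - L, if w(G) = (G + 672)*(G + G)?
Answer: -221552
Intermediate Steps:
w(G) = 2*G*(672 + G) (w(G) = (672 + G)*(2*G) = 2*G*(672 + G))
m(h) = h
L = -542
w(-379) - L = 2*(-379)*(672 - 379) - 1*(-542) = 2*(-379)*293 + 542 = -222094 + 542 = -221552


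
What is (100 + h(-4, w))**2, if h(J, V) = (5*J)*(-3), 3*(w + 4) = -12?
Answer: 25600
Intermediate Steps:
w = -8 (w = -4 + (1/3)*(-12) = -4 - 4 = -8)
h(J, V) = -15*J
(100 + h(-4, w))**2 = (100 - 15*(-4))**2 = (100 + 60)**2 = 160**2 = 25600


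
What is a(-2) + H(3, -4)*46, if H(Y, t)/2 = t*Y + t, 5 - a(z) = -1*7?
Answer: -1460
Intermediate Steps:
a(z) = 12 (a(z) = 5 - (-1)*7 = 5 - 1*(-7) = 5 + 7 = 12)
H(Y, t) = 2*t + 2*Y*t (H(Y, t) = 2*(t*Y + t) = 2*(Y*t + t) = 2*(t + Y*t) = 2*t + 2*Y*t)
a(-2) + H(3, -4)*46 = 12 + (2*(-4)*(1 + 3))*46 = 12 + (2*(-4)*4)*46 = 12 - 32*46 = 12 - 1472 = -1460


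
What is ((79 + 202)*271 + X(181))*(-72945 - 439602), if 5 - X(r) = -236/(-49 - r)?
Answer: -4488795392634/115 ≈ -3.9033e+10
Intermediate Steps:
X(r) = 5 + 236/(-49 - r) (X(r) = 5 - (-236)/(-49 - r) = 5 + 236/(-49 - r))
((79 + 202)*271 + X(181))*(-72945 - 439602) = ((79 + 202)*271 + (9 + 5*181)/(49 + 181))*(-72945 - 439602) = (281*271 + (9 + 905)/230)*(-512547) = (76151 + (1/230)*914)*(-512547) = (76151 + 457/115)*(-512547) = (8757822/115)*(-512547) = -4488795392634/115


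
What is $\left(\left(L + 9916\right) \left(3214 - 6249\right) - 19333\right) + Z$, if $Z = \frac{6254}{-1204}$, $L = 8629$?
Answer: $- \frac{33894654743}{602} \approx -5.6303 \cdot 10^{7}$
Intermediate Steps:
$Z = - \frac{3127}{602}$ ($Z = 6254 \left(- \frac{1}{1204}\right) = - \frac{3127}{602} \approx -5.1944$)
$\left(\left(L + 9916\right) \left(3214 - 6249\right) - 19333\right) + Z = \left(\left(8629 + 9916\right) \left(3214 - 6249\right) - 19333\right) - \frac{3127}{602} = \left(18545 \left(-3035\right) - 19333\right) - \frac{3127}{602} = \left(-56284075 - 19333\right) - \frac{3127}{602} = -56303408 - \frac{3127}{602} = - \frac{33894654743}{602}$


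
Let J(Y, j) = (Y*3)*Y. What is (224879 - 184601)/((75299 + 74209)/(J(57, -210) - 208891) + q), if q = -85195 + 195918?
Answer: 2005280508/5512417901 ≈ 0.36378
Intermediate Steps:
q = 110723
J(Y, j) = 3*Y² (J(Y, j) = (3*Y)*Y = 3*Y²)
(224879 - 184601)/((75299 + 74209)/(J(57, -210) - 208891) + q) = (224879 - 184601)/((75299 + 74209)/(3*57² - 208891) + 110723) = 40278/(149508/(3*3249 - 208891) + 110723) = 40278/(149508/(9747 - 208891) + 110723) = 40278/(149508/(-199144) + 110723) = 40278/(149508*(-1/199144) + 110723) = 40278/(-37377/49786 + 110723) = 40278/(5512417901/49786) = 40278*(49786/5512417901) = 2005280508/5512417901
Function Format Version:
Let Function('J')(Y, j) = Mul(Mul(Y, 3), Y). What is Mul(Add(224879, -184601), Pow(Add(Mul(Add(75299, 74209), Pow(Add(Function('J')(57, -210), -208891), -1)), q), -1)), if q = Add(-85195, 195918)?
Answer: Rational(2005280508, 5512417901) ≈ 0.36378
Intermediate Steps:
q = 110723
Function('J')(Y, j) = Mul(3, Pow(Y, 2)) (Function('J')(Y, j) = Mul(Mul(3, Y), Y) = Mul(3, Pow(Y, 2)))
Mul(Add(224879, -184601), Pow(Add(Mul(Add(75299, 74209), Pow(Add(Function('J')(57, -210), -208891), -1)), q), -1)) = Mul(Add(224879, -184601), Pow(Add(Mul(Add(75299, 74209), Pow(Add(Mul(3, Pow(57, 2)), -208891), -1)), 110723), -1)) = Mul(40278, Pow(Add(Mul(149508, Pow(Add(Mul(3, 3249), -208891), -1)), 110723), -1)) = Mul(40278, Pow(Add(Mul(149508, Pow(Add(9747, -208891), -1)), 110723), -1)) = Mul(40278, Pow(Add(Mul(149508, Pow(-199144, -1)), 110723), -1)) = Mul(40278, Pow(Add(Mul(149508, Rational(-1, 199144)), 110723), -1)) = Mul(40278, Pow(Add(Rational(-37377, 49786), 110723), -1)) = Mul(40278, Pow(Rational(5512417901, 49786), -1)) = Mul(40278, Rational(49786, 5512417901)) = Rational(2005280508, 5512417901)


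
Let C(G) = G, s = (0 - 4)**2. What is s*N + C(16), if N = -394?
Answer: -6288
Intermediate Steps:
s = 16 (s = (-4)**2 = 16)
s*N + C(16) = 16*(-394) + 16 = -6304 + 16 = -6288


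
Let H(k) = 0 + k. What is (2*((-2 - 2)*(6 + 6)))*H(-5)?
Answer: 480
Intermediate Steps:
H(k) = k
(2*((-2 - 2)*(6 + 6)))*H(-5) = (2*((-2 - 2)*(6 + 6)))*(-5) = (2*(-4*12))*(-5) = (2*(-48))*(-5) = -96*(-5) = 480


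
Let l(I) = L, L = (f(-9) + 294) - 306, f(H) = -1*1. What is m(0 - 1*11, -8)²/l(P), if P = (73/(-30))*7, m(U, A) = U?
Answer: -121/13 ≈ -9.3077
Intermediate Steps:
f(H) = -1
P = -511/30 (P = (73*(-1/30))*7 = -73/30*7 = -511/30 ≈ -17.033)
L = -13 (L = (-1 + 294) - 306 = 293 - 306 = -13)
l(I) = -13
m(0 - 1*11, -8)²/l(P) = (0 - 1*11)²/(-13) = (0 - 11)²*(-1/13) = (-11)²*(-1/13) = 121*(-1/13) = -121/13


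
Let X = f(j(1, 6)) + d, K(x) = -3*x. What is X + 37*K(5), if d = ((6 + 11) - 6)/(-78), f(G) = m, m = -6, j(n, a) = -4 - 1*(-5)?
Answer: -43769/78 ≈ -561.14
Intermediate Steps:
j(n, a) = 1 (j(n, a) = -4 + 5 = 1)
f(G) = -6
d = -11/78 (d = (17 - 6)*(-1/78) = 11*(-1/78) = -11/78 ≈ -0.14103)
X = -479/78 (X = -6 - 11/78 = -479/78 ≈ -6.1410)
X + 37*K(5) = -479/78 + 37*(-3*5) = -479/78 + 37*(-15) = -479/78 - 555 = -43769/78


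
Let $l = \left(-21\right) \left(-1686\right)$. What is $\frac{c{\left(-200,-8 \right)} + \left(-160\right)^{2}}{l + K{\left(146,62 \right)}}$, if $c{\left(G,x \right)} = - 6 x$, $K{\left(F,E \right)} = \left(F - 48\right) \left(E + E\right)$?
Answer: $\frac{1832}{3397} \approx 0.5393$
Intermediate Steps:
$K{\left(F,E \right)} = 2 E \left(-48 + F\right)$ ($K{\left(F,E \right)} = \left(-48 + F\right) 2 E = 2 E \left(-48 + F\right)$)
$l = 35406$
$\frac{c{\left(-200,-8 \right)} + \left(-160\right)^{2}}{l + K{\left(146,62 \right)}} = \frac{\left(-6\right) \left(-8\right) + \left(-160\right)^{2}}{35406 + 2 \cdot 62 \left(-48 + 146\right)} = \frac{48 + 25600}{35406 + 2 \cdot 62 \cdot 98} = \frac{25648}{35406 + 12152} = \frac{25648}{47558} = 25648 \cdot \frac{1}{47558} = \frac{1832}{3397}$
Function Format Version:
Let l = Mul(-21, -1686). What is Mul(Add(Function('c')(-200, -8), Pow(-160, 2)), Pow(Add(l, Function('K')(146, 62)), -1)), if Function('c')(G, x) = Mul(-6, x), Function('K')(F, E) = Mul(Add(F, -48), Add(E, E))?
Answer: Rational(1832, 3397) ≈ 0.53930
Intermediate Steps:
Function('K')(F, E) = Mul(2, E, Add(-48, F)) (Function('K')(F, E) = Mul(Add(-48, F), Mul(2, E)) = Mul(2, E, Add(-48, F)))
l = 35406
Mul(Add(Function('c')(-200, -8), Pow(-160, 2)), Pow(Add(l, Function('K')(146, 62)), -1)) = Mul(Add(Mul(-6, -8), Pow(-160, 2)), Pow(Add(35406, Mul(2, 62, Add(-48, 146))), -1)) = Mul(Add(48, 25600), Pow(Add(35406, Mul(2, 62, 98)), -1)) = Mul(25648, Pow(Add(35406, 12152), -1)) = Mul(25648, Pow(47558, -1)) = Mul(25648, Rational(1, 47558)) = Rational(1832, 3397)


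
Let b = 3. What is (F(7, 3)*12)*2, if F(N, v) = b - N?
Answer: -96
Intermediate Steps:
F(N, v) = 3 - N
(F(7, 3)*12)*2 = ((3 - 1*7)*12)*2 = ((3 - 7)*12)*2 = -4*12*2 = -48*2 = -96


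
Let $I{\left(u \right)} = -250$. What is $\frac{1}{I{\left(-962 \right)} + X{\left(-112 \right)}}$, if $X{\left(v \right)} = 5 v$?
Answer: $- \frac{1}{810} \approx -0.0012346$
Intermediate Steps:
$\frac{1}{I{\left(-962 \right)} + X{\left(-112 \right)}} = \frac{1}{-250 + 5 \left(-112\right)} = \frac{1}{-250 - 560} = \frac{1}{-810} = - \frac{1}{810}$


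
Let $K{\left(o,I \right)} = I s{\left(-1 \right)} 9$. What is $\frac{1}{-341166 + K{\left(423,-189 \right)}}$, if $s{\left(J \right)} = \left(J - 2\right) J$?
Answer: $- \frac{1}{346269} \approx -2.8879 \cdot 10^{-6}$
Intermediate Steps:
$s{\left(J \right)} = J \left(-2 + J\right)$ ($s{\left(J \right)} = \left(-2 + J\right) J = J \left(-2 + J\right)$)
$K{\left(o,I \right)} = 27 I$ ($K{\left(o,I \right)} = I \left(- (-2 - 1)\right) 9 = I \left(\left(-1\right) \left(-3\right)\right) 9 = I 3 \cdot 9 = 3 I 9 = 27 I$)
$\frac{1}{-341166 + K{\left(423,-189 \right)}} = \frac{1}{-341166 + 27 \left(-189\right)} = \frac{1}{-341166 - 5103} = \frac{1}{-346269} = - \frac{1}{346269}$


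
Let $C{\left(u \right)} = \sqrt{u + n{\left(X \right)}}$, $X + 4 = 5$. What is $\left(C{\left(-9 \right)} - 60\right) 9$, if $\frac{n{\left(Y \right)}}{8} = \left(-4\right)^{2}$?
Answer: $-540 + 9 \sqrt{119} \approx -441.82$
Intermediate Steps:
$X = 1$ ($X = -4 + 5 = 1$)
$n{\left(Y \right)} = 128$ ($n{\left(Y \right)} = 8 \left(-4\right)^{2} = 8 \cdot 16 = 128$)
$C{\left(u \right)} = \sqrt{128 + u}$ ($C{\left(u \right)} = \sqrt{u + 128} = \sqrt{128 + u}$)
$\left(C{\left(-9 \right)} - 60\right) 9 = \left(\sqrt{128 - 9} - 60\right) 9 = \left(\sqrt{119} - 60\right) 9 = \left(-60 + \sqrt{119}\right) 9 = -540 + 9 \sqrt{119}$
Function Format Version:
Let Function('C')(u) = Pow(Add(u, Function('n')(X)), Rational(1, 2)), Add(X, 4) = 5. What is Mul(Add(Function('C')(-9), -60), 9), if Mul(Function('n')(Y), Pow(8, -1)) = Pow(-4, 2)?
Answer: Add(-540, Mul(9, Pow(119, Rational(1, 2)))) ≈ -441.82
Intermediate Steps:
X = 1 (X = Add(-4, 5) = 1)
Function('n')(Y) = 128 (Function('n')(Y) = Mul(8, Pow(-4, 2)) = Mul(8, 16) = 128)
Function('C')(u) = Pow(Add(128, u), Rational(1, 2)) (Function('C')(u) = Pow(Add(u, 128), Rational(1, 2)) = Pow(Add(128, u), Rational(1, 2)))
Mul(Add(Function('C')(-9), -60), 9) = Mul(Add(Pow(Add(128, -9), Rational(1, 2)), -60), 9) = Mul(Add(Pow(119, Rational(1, 2)), -60), 9) = Mul(Add(-60, Pow(119, Rational(1, 2))), 9) = Add(-540, Mul(9, Pow(119, Rational(1, 2))))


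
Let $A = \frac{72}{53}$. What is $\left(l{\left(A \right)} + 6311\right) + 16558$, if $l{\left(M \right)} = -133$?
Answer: $22736$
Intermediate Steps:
$A = \frac{72}{53}$ ($A = 72 \cdot \frac{1}{53} = \frac{72}{53} \approx 1.3585$)
$\left(l{\left(A \right)} + 6311\right) + 16558 = \left(-133 + 6311\right) + 16558 = 6178 + 16558 = 22736$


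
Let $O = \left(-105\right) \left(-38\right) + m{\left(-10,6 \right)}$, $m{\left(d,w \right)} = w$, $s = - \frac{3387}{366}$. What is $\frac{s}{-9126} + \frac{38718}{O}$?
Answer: $\frac{399185635}{41194764} \approx 9.6902$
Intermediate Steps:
$s = - \frac{1129}{122}$ ($s = \left(-3387\right) \frac{1}{366} = - \frac{1129}{122} \approx -9.2541$)
$O = 3996$ ($O = \left(-105\right) \left(-38\right) + 6 = 3990 + 6 = 3996$)
$\frac{s}{-9126} + \frac{38718}{O} = - \frac{1129}{122 \left(-9126\right)} + \frac{38718}{3996} = \left(- \frac{1129}{122}\right) \left(- \frac{1}{9126}\right) + 38718 \cdot \frac{1}{3996} = \frac{1129}{1113372} + \frac{717}{74} = \frac{399185635}{41194764}$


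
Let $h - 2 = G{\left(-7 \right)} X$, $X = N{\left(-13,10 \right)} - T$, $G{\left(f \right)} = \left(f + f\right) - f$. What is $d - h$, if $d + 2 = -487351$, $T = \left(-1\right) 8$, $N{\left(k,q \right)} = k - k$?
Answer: $-487299$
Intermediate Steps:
$N{\left(k,q \right)} = 0$
$T = -8$
$G{\left(f \right)} = f$ ($G{\left(f \right)} = 2 f - f = f$)
$X = 8$ ($X = 0 - -8 = 0 + 8 = 8$)
$d = -487353$ ($d = -2 - 487351 = -487353$)
$h = -54$ ($h = 2 - 56 = -54$)
$d - h = -487353 - -54 = -487353 + 54 = -487299$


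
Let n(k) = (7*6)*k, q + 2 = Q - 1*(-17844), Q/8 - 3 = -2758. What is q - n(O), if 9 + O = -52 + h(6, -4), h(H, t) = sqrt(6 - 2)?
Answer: -1720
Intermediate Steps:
Q = -22040 (Q = 24 + 8*(-2758) = 24 - 22064 = -22040)
h(H, t) = 2 (h(H, t) = sqrt(4) = 2)
O = -59 (O = -9 + (-52 + 2) = -9 - 50 = -59)
q = -4198 (q = -2 + (-22040 - 1*(-17844)) = -2 + (-22040 + 17844) = -2 - 4196 = -4198)
n(k) = 42*k
q - n(O) = -4198 - 42*(-59) = -4198 - 1*(-2478) = -4198 + 2478 = -1720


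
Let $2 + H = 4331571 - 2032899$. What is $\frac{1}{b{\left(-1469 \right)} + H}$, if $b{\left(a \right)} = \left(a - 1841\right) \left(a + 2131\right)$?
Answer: $\frac{1}{107450} \approx 9.3066 \cdot 10^{-6}$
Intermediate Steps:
$b{\left(a \right)} = \left(-1841 + a\right) \left(2131 + a\right)$
$H = 2298670$ ($H = -2 + \left(4331571 - 2032899\right) = -2 + 2298672 = 2298670$)
$\frac{1}{b{\left(-1469 \right)} + H} = \frac{1}{\left(-3923171 + \left(-1469\right)^{2} + 290 \left(-1469\right)\right) + 2298670} = \frac{1}{\left(-3923171 + 2157961 - 426010\right) + 2298670} = \frac{1}{-2191220 + 2298670} = \frac{1}{107450}$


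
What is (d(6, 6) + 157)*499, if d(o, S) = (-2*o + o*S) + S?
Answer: 93313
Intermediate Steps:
d(o, S) = S - 2*o + S*o (d(o, S) = (-2*o + S*o) + S = S - 2*o + S*o)
(d(6, 6) + 157)*499 = ((6 - 2*6 + 6*6) + 157)*499 = ((6 - 12 + 36) + 157)*499 = (30 + 157)*499 = 187*499 = 93313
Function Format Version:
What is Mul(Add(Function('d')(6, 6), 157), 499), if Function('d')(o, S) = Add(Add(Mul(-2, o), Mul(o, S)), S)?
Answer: 93313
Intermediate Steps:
Function('d')(o, S) = Add(S, Mul(-2, o), Mul(S, o)) (Function('d')(o, S) = Add(Add(Mul(-2, o), Mul(S, o)), S) = Add(S, Mul(-2, o), Mul(S, o)))
Mul(Add(Function('d')(6, 6), 157), 499) = Mul(Add(Add(6, Mul(-2, 6), Mul(6, 6)), 157), 499) = Mul(Add(Add(6, -12, 36), 157), 499) = Mul(Add(30, 157), 499) = Mul(187, 499) = 93313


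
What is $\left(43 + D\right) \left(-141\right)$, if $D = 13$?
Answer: $-7896$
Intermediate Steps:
$\left(43 + D\right) \left(-141\right) = \left(43 + 13\right) \left(-141\right) = 56 \left(-141\right) = -7896$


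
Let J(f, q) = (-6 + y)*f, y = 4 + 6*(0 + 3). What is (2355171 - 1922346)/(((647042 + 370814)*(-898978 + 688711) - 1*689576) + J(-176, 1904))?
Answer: -432825/214022219944 ≈ -2.0223e-6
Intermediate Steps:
y = 22 (y = 4 + 6*3 = 4 + 18 = 22)
J(f, q) = 16*f (J(f, q) = (-6 + 22)*f = 16*f)
(2355171 - 1922346)/(((647042 + 370814)*(-898978 + 688711) - 1*689576) + J(-176, 1904)) = (2355171 - 1922346)/(((647042 + 370814)*(-898978 + 688711) - 1*689576) + 16*(-176)) = 432825/((1017856*(-210267) - 689576) - 2816) = 432825/((-214021527552 - 689576) - 2816) = 432825/(-214022217128 - 2816) = 432825/(-214022219944) = 432825*(-1/214022219944) = -432825/214022219944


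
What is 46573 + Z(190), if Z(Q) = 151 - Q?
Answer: 46534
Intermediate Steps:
46573 + Z(190) = 46573 + (151 - 1*190) = 46573 + (151 - 190) = 46573 - 39 = 46534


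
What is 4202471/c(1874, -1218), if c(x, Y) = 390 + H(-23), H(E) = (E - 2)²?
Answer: 600353/145 ≈ 4140.4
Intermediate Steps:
H(E) = (-2 + E)²
c(x, Y) = 1015 (c(x, Y) = 390 + (-2 - 23)² = 390 + (-25)² = 390 + 625 = 1015)
4202471/c(1874, -1218) = 4202471/1015 = 4202471*(1/1015) = 600353/145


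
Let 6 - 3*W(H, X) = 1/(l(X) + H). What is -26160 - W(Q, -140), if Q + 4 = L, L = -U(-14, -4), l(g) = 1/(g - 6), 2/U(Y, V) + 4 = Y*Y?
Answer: -736541122/28153 ≈ -26162.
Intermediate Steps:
U(Y, V) = 2/(-4 + Y²) (U(Y, V) = 2/(-4 + Y*Y) = 2/(-4 + Y²))
l(g) = 1/(-6 + g)
L = -1/96 (L = -2/(-4 + (-14)²) = -2/(-4 + 196) = -2/192 = -1*1/96 = -1/96 ≈ -0.010417)
Q = -385/96 (Q = -4 - 1/96 = -385/96 ≈ -4.0104)
W(H, X) = 2 - 1/(3*(H + 1/(-6 + X))) (W(H, X) = 2 - 1/(3*(1/(-6 + X) + H)) = 2 - 1/(3*(H + 1/(-6 + X))))
-26160 - W(Q, -140) = -26160 - (6 + (-1 + 6*(-385/96))*(-6 - 140))/(3*(1 - 385*(-6 - 140)/96)) = -26160 - (6 + (-1 - 385/16)*(-146))/(3*(1 - 385/96*(-146))) = -26160 - (6 - 401/16*(-146))/(3*(1 + 28105/48)) = -26160 - (6 + 29273/8)/(3*28153/48) = -26160 - 48*29321/(3*28153*8) = -26160 - 1*58642/28153 = -26160 - 58642/28153 = -736541122/28153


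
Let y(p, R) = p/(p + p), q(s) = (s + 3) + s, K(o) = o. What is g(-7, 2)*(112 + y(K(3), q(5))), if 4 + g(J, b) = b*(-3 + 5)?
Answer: 0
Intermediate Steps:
q(s) = 3 + 2*s (q(s) = (3 + s) + s = 3 + 2*s)
g(J, b) = -4 + 2*b (g(J, b) = -4 + b*(-3 + 5) = -4 + b*2 = -4 + 2*b)
y(p, R) = ½ (y(p, R) = p/((2*p)) = p*(1/(2*p)) = ½)
g(-7, 2)*(112 + y(K(3), q(5))) = (-4 + 2*2)*(112 + ½) = (-4 + 4)*(225/2) = 0*(225/2) = 0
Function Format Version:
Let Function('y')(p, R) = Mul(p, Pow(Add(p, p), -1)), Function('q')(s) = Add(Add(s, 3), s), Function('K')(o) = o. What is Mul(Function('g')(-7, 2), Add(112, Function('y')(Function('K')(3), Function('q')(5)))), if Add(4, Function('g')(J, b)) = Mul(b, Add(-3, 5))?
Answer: 0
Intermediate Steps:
Function('q')(s) = Add(3, Mul(2, s)) (Function('q')(s) = Add(Add(3, s), s) = Add(3, Mul(2, s)))
Function('g')(J, b) = Add(-4, Mul(2, b)) (Function('g')(J, b) = Add(-4, Mul(b, Add(-3, 5))) = Add(-4, Mul(b, 2)) = Add(-4, Mul(2, b)))
Function('y')(p, R) = Rational(1, 2) (Function('y')(p, R) = Mul(p, Pow(Mul(2, p), -1)) = Mul(p, Mul(Rational(1, 2), Pow(p, -1))) = Rational(1, 2))
Mul(Function('g')(-7, 2), Add(112, Function('y')(Function('K')(3), Function('q')(5)))) = Mul(Add(-4, Mul(2, 2)), Add(112, Rational(1, 2))) = Mul(Add(-4, 4), Rational(225, 2)) = Mul(0, Rational(225, 2)) = 0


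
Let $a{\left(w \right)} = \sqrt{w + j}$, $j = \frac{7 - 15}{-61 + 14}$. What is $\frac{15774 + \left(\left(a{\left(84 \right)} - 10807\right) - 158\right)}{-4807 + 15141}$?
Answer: $\frac{4809}{10334} + \frac{\sqrt{46483}}{242849} \approx 0.46624$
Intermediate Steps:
$j = \frac{8}{47}$ ($j = - \frac{8}{-47} = \left(-8\right) \left(- \frac{1}{47}\right) = \frac{8}{47} \approx 0.17021$)
$a{\left(w \right)} = \sqrt{\frac{8}{47} + w}$ ($a{\left(w \right)} = \sqrt{w + \frac{8}{47}} = \sqrt{\frac{8}{47} + w}$)
$\frac{15774 + \left(\left(a{\left(84 \right)} - 10807\right) - 158\right)}{-4807 + 15141} = \frac{15774 - \left(10965 - \frac{\sqrt{376 + 2209 \cdot 84}}{47}\right)}{-4807 + 15141} = \frac{15774 - \left(10965 - \frac{\sqrt{376 + 185556}}{47}\right)}{10334} = \left(15774 - \left(10965 - \frac{2 \sqrt{46483}}{47}\right)\right) \frac{1}{10334} = \left(4809 + \frac{2 \sqrt{46483}}{47}\right) \frac{1}{10334} = \frac{4809}{10334} + \frac{\sqrt{46483}}{242849}$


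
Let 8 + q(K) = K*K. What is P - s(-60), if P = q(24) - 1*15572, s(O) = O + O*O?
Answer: -18544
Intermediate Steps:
q(K) = -8 + K**2 (q(K) = -8 + K*K = -8 + K**2)
s(O) = O + O**2
P = -15004 (P = (-8 + 24**2) - 1*15572 = (-8 + 576) - 15572 = 568 - 15572 = -15004)
P - s(-60) = -15004 - (-60)*(1 - 60) = -15004 - (-60)*(-59) = -15004 - 1*3540 = -15004 - 3540 = -18544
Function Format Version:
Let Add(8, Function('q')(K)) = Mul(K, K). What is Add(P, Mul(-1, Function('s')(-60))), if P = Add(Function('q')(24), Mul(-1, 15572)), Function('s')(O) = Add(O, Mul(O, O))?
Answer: -18544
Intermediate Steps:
Function('q')(K) = Add(-8, Pow(K, 2)) (Function('q')(K) = Add(-8, Mul(K, K)) = Add(-8, Pow(K, 2)))
Function('s')(O) = Add(O, Pow(O, 2))
P = -15004 (P = Add(Add(-8, Pow(24, 2)), Mul(-1, 15572)) = Add(Add(-8, 576), -15572) = Add(568, -15572) = -15004)
Add(P, Mul(-1, Function('s')(-60))) = Add(-15004, Mul(-1, Mul(-60, Add(1, -60)))) = Add(-15004, Mul(-1, Mul(-60, -59))) = Add(-15004, Mul(-1, 3540)) = Add(-15004, -3540) = -18544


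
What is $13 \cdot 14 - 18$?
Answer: $164$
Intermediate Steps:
$13 \cdot 14 - 18 = 182 - 18 = 164$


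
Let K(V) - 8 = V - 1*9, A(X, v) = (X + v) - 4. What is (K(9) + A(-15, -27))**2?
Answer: 1444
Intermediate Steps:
A(X, v) = -4 + X + v
K(V) = -1 + V (K(V) = 8 + (V - 1*9) = 8 + (V - 9) = 8 + (-9 + V) = -1 + V)
(K(9) + A(-15, -27))**2 = ((-1 + 9) + (-4 - 15 - 27))**2 = (8 - 46)**2 = (-38)**2 = 1444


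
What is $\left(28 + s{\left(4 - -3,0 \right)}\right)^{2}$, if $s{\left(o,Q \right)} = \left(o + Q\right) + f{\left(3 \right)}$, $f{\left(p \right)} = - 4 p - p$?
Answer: $400$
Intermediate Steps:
$f{\left(p \right)} = - 5 p$
$s{\left(o,Q \right)} = -15 + Q + o$ ($s{\left(o,Q \right)} = \left(o + Q\right) - 15 = \left(Q + o\right) - 15 = -15 + Q + o$)
$\left(28 + s{\left(4 - -3,0 \right)}\right)^{2} = \left(28 + \left(-15 + 0 + \left(4 - -3\right)\right)\right)^{2} = \left(28 + \left(-15 + 0 + \left(4 + 3\right)\right)\right)^{2} = \left(28 + \left(-15 + 0 + 7\right)\right)^{2} = \left(28 - 8\right)^{2} = 20^{2} = 400$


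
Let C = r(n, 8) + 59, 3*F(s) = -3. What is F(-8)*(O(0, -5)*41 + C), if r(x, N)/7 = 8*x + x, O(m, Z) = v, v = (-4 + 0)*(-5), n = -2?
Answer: -753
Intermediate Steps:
F(s) = -1 (F(s) = (⅓)*(-3) = -1)
v = 20 (v = -4*(-5) = 20)
O(m, Z) = 20
r(x, N) = 63*x (r(x, N) = 7*(8*x + x) = 7*(9*x) = 63*x)
C = -67 (C = 63*(-2) + 59 = -126 + 59 = -67)
F(-8)*(O(0, -5)*41 + C) = -(20*41 - 67) = -(820 - 67) = -1*753 = -753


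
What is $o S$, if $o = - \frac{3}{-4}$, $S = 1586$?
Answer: $\frac{2379}{2} \approx 1189.5$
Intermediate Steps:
$o = \frac{3}{4}$ ($o = \left(-3\right) \left(- \frac{1}{4}\right) = \frac{3}{4} \approx 0.75$)
$o S = \frac{3}{4} \cdot 1586 = \frac{2379}{2}$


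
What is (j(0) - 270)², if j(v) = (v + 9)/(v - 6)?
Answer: 294849/4 ≈ 73712.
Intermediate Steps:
j(v) = (9 + v)/(-6 + v)
(j(0) - 270)² = ((9 + 0)/(-6 + 0) - 270)² = (9/(-6) - 270)² = (-⅙*9 - 270)² = (-3/2 - 270)² = (-543/2)² = 294849/4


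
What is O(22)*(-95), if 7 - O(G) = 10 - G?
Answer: -1805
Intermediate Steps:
O(G) = -3 + G (O(G) = 7 - (10 - G) = 7 + (-10 + G) = -3 + G)
O(22)*(-95) = (-3 + 22)*(-95) = 19*(-95) = -1805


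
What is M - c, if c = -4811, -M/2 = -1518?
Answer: 7847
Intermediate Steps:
M = 3036 (M = -2*(-1518) = 3036)
M - c = 3036 - 1*(-4811) = 3036 + 4811 = 7847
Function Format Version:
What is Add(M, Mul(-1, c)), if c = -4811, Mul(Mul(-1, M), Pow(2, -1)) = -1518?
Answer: 7847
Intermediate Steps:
M = 3036 (M = Mul(-2, -1518) = 3036)
Add(M, Mul(-1, c)) = Add(3036, Mul(-1, -4811)) = Add(3036, 4811) = 7847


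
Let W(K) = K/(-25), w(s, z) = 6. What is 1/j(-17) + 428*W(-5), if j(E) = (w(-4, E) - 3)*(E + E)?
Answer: 43651/510 ≈ 85.590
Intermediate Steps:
W(K) = -K/25 (W(K) = K*(-1/25) = -K/25)
j(E) = 6*E (j(E) = (6 - 3)*(E + E) = 3*(2*E) = 6*E)
1/j(-17) + 428*W(-5) = 1/(6*(-17)) + 428*(-1/25*(-5)) = 1/(-102) + 428*(1/5) = -1/102 + 428/5 = 43651/510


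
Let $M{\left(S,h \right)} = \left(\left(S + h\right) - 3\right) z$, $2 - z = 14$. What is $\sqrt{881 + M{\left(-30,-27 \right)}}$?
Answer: $\sqrt{1601} \approx 40.013$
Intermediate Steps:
$z = -12$ ($z = 2 - 14 = -12$)
$M{\left(S,h \right)} = 36 - 12 S - 12 h$ ($M{\left(S,h \right)} = \left(\left(S + h\right) - 3\right) \left(-12\right) = \left(-3 + S + h\right) \left(-12\right) = 36 - 12 S - 12 h$)
$\sqrt{881 + M{\left(-30,-27 \right)}} = \sqrt{881 - -720} = \sqrt{881 + \left(36 + 360 + 324\right)} = \sqrt{881 + 720} = \sqrt{1601}$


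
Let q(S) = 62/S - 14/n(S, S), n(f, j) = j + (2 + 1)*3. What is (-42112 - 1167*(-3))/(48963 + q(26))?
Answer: -2509715/3182724 ≈ -0.78854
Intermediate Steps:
n(f, j) = 9 + j (n(f, j) = j + 3*3 = j + 9 = 9 + j)
q(S) = -14/(9 + S) + 62/S (q(S) = 62/S - 14/(9 + S) = -14/(9 + S) + 62/S)
(-42112 - 1167*(-3))/(48963 + q(26)) = (-42112 - 1167*(-3))/(48963 + 6*(93 + 8*26)/(26*(9 + 26))) = (-42112 + 3501)/(48963 + 6*(1/26)*(93 + 208)/35) = -38611/(48963 + 6*(1/26)*(1/35)*301) = -38611/(48963 + 129/65) = -38611/3182724/65 = -38611*65/3182724 = -2509715/3182724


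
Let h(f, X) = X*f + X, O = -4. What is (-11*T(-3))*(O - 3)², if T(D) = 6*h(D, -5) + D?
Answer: -30723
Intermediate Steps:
h(f, X) = X + X*f
T(D) = -30 - 29*D (T(D) = 6*(-5*(1 + D)) + D = 6*(-5 - 5*D) + D = (-30 - 30*D) + D = -30 - 29*D)
(-11*T(-3))*(O - 3)² = (-11*(-30 - 29*(-3)))*(-4 - 3)² = -11*(-30 + 87)*(-7)² = -11*57*49 = -627*49 = -30723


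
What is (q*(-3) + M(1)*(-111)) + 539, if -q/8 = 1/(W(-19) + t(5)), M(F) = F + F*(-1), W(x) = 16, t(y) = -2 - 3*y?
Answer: 515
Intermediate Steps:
M(F) = 0 (M(F) = F - F = 0)
q = 8 (q = -8/(16 + (-2 - 3*5)) = -8/(16 + (-2 - 15)) = -8/(16 - 17) = -8/(-1) = -8*(-1) = 8)
(q*(-3) + M(1)*(-111)) + 539 = (8*(-3) + 0*(-111)) + 539 = (-24 + 0) + 539 = -24 + 539 = 515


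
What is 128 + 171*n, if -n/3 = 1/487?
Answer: 61823/487 ≈ 126.95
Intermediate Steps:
n = -3/487 ≈ -0.0061602
128 + 171*n = 128 + 171*(-3/487) = 128 - 513/487 = 61823/487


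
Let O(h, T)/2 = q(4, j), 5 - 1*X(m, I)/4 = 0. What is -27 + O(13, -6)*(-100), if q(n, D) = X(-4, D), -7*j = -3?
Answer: -4027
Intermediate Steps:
j = 3/7 (j = -⅐*(-3) = 3/7 ≈ 0.42857)
X(m, I) = 20 (X(m, I) = 20 - 4*0 = 20 + 0 = 20)
q(n, D) = 20
O(h, T) = 40 (O(h, T) = 2*20 = 40)
-27 + O(13, -6)*(-100) = -27 + 40*(-100) = -27 - 4000 = -4027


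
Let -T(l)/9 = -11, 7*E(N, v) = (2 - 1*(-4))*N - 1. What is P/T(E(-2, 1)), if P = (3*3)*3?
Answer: 3/11 ≈ 0.27273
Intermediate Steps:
E(N, v) = -1/7 + 6*N/7 (E(N, v) = ((2 - 1*(-4))*N - 1)/7 = ((2 + 4)*N - 1)/7 = (6*N - 1)/7 = (-1 + 6*N)/7 = -1/7 + 6*N/7)
T(l) = 99 (T(l) = -9*(-11) = 99)
P = 27 (P = 9*3 = 27)
P/T(E(-2, 1)) = 27/99 = (1/99)*27 = 3/11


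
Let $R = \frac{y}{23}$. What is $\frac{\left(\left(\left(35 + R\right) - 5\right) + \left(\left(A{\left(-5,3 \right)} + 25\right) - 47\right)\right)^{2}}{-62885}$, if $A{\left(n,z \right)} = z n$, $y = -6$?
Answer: $- \frac{27889}{33266165} \approx -0.00083836$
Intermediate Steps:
$A{\left(n,z \right)} = n z$
$R = - \frac{6}{23} \approx -0.26087$
$\frac{\left(\left(\left(35 + R\right) - 5\right) + \left(\left(A{\left(-5,3 \right)} + 25\right) - 47\right)\right)^{2}}{-62885} = \frac{\left(\left(\left(35 - \frac{6}{23}\right) - 5\right) + \left(\left(\left(-5\right) 3 + 25\right) - 47\right)\right)^{2}}{-62885} = \left(\left(\frac{799}{23} - 5\right) + \left(\left(-15 + 25\right) - 47\right)\right)^{2} \left(- \frac{1}{62885}\right) = \left(\frac{684}{23} + \left(10 - 47\right)\right)^{2} \left(- \frac{1}{62885}\right) = \left(\frac{684}{23} - 37\right)^{2} \left(- \frac{1}{62885}\right) = \left(- \frac{167}{23}\right)^{2} \left(- \frac{1}{62885}\right) = \frac{27889}{529} \left(- \frac{1}{62885}\right) = - \frac{27889}{33266165}$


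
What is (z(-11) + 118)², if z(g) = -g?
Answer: 16641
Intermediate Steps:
(z(-11) + 118)² = (-1*(-11) + 118)² = (11 + 118)² = 129² = 16641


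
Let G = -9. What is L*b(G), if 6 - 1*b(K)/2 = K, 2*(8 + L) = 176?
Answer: 2400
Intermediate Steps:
L = 80 (L = -8 + (½)*176 = -8 + 88 = 80)
b(K) = 12 - 2*K
L*b(G) = 80*(12 - 2*(-9)) = 80*(12 + 18) = 80*30 = 2400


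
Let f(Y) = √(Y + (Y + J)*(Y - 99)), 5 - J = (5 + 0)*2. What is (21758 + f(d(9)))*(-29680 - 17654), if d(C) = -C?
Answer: -1029893172 - 142002*√167 ≈ -1.0317e+9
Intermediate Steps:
J = -5 (J = 5 - (5 + 0)*2 = 5 - 5*2 = 5 - 1*10 = 5 - 10 = -5)
f(Y) = √(Y + (-99 + Y)*(-5 + Y)) (f(Y) = √(Y + (Y - 5)*(Y - 99)) = √(Y + (-5 + Y)*(-99 + Y)) = √(Y + (-99 + Y)*(-5 + Y)))
(21758 + f(d(9)))*(-29680 - 17654) = (21758 + √(495 + (-1*9)² - (-103)*9))*(-29680 - 17654) = (21758 + √(495 + (-9)² - 103*(-9)))*(-47334) = (21758 + √(495 + 81 + 927))*(-47334) = (21758 + √1503)*(-47334) = (21758 + 3*√167)*(-47334) = -1029893172 - 142002*√167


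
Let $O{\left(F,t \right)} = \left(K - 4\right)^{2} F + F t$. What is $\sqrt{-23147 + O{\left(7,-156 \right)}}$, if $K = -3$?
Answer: $2 i \sqrt{5974} \approx 154.58 i$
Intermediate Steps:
$O{\left(F,t \right)} = 49 F + F t$ ($O{\left(F,t \right)} = \left(-3 - 4\right)^{2} F + F t = \left(-7\right)^{2} F + F t = 49 F + F t$)
$\sqrt{-23147 + O{\left(7,-156 \right)}} = \sqrt{-23147 + 7 \left(49 - 156\right)} = \sqrt{-23147 + 7 \left(-107\right)} = \sqrt{-23147 - 749} = \sqrt{-23896} = 2 i \sqrt{5974}$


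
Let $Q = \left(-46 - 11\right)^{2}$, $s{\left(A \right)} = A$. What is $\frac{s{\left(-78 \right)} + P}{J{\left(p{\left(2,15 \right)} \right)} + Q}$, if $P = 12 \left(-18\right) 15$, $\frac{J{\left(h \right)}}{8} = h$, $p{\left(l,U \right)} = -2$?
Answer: $- \frac{3318}{3233} \approx -1.0263$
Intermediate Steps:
$J{\left(h \right)} = 8 h$
$Q = 3249$ ($Q = \left(-57\right)^{2} = 3249$)
$P = -3240$ ($P = \left(-216\right) 15 = -3240$)
$\frac{s{\left(-78 \right)} + P}{J{\left(p{\left(2,15 \right)} \right)} + Q} = \frac{-78 - 3240}{8 \left(-2\right) + 3249} = - \frac{3318}{-16 + 3249} = - \frac{3318}{3233}$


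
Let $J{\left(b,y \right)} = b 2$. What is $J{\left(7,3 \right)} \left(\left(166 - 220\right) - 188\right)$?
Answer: $-3388$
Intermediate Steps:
$J{\left(b,y \right)} = 2 b$
$J{\left(7,3 \right)} \left(\left(166 - 220\right) - 188\right) = 2 \cdot 7 \left(\left(166 - 220\right) - 188\right) = 14 \left(-54 - 188\right) = 14 \left(-242\right) = -3388$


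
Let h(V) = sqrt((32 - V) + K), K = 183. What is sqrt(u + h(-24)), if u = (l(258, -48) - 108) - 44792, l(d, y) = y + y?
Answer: sqrt(-44996 + sqrt(239)) ≈ 212.09*I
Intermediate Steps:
l(d, y) = 2*y
u = -44996 (u = (2*(-48) - 108) - 44792 = (-96 - 108) - 44792 = -204 - 44792 = -44996)
h(V) = sqrt(215 - V) (h(V) = sqrt((32 - V) + 183) = sqrt(215 - V))
sqrt(u + h(-24)) = sqrt(-44996 + sqrt(215 - 1*(-24))) = sqrt(-44996 + sqrt(215 + 24)) = sqrt(-44996 + sqrt(239))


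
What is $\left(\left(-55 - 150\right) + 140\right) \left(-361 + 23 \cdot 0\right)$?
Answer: $23465$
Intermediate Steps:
$\left(\left(-55 - 150\right) + 140\right) \left(-361 + 23 \cdot 0\right) = \left(-205 + 140\right) \left(-361 + 0\right) = \left(-65\right) \left(-361\right) = 23465$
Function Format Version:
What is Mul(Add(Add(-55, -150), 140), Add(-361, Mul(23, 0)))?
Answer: 23465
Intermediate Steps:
Mul(Add(Add(-55, -150), 140), Add(-361, Mul(23, 0))) = Mul(Add(-205, 140), Add(-361, 0)) = Mul(-65, -361) = 23465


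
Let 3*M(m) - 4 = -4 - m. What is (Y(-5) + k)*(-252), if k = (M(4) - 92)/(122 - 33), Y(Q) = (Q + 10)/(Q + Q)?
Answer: 34734/89 ≈ 390.27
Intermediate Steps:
M(m) = -m/3 (M(m) = 4/3 + (-4 - m)/3 = 4/3 + (-4/3 - m/3) = -m/3)
Y(Q) = (10 + Q)/(2*Q) (Y(Q) = (10 + Q)/((2*Q)) = (10 + Q)*(1/(2*Q)) = (10 + Q)/(2*Q))
k = -280/267 (k = (-⅓*4 - 92)/(122 - 33) = (-4/3 - 92)/89 = -280/3*1/89 = -280/267 ≈ -1.0487)
(Y(-5) + k)*(-252) = ((½)*(10 - 5)/(-5) - 280/267)*(-252) = ((½)*(-⅕)*5 - 280/267)*(-252) = (-½ - 280/267)*(-252) = -827/534*(-252) = 34734/89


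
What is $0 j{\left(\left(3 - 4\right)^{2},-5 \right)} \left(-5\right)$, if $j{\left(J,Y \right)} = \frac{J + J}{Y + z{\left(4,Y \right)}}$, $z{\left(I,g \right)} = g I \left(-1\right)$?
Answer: $0$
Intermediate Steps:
$z{\left(I,g \right)} = - I g$ ($z{\left(I,g \right)} = I g \left(-1\right) = - I g$)
$j{\left(J,Y \right)} = - \frac{2 J}{3 Y}$ ($j{\left(J,Y \right)} = \frac{J + J}{Y - 4 Y} = \frac{2 J}{Y - 4 Y} = \frac{2 J}{\left(-3\right) Y} = 2 J \left(- \frac{1}{3 Y}\right) = - \frac{2 J}{3 Y}$)
$0 j{\left(\left(3 - 4\right)^{2},-5 \right)} \left(-5\right) = 0 \left(- \frac{2 \left(3 - 4\right)^{2}}{3 \left(-5\right)}\right) \left(-5\right) = 0 \left(\left(- \frac{2}{3}\right) \left(-1\right)^{2} \left(- \frac{1}{5}\right)\right) \left(-5\right) = 0 \left(\left(- \frac{2}{3}\right) 1 \left(- \frac{1}{5}\right)\right) \left(-5\right) = 0 \cdot \frac{2}{15} \left(-5\right) = 0 \left(-5\right) = 0$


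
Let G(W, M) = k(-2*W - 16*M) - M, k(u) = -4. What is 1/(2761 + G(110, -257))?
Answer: 1/3014 ≈ 0.00033179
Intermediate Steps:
G(W, M) = -4 - M
1/(2761 + G(110, -257)) = 1/(2761 + (-4 - 1*(-257))) = 1/(2761 + (-4 + 257)) = 1/(2761 + 253) = 1/3014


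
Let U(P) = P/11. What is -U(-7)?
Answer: 7/11 ≈ 0.63636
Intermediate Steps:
U(P) = P/11 (U(P) = P*(1/11) = P/11)
-U(-7) = -(-7)/11 = -1*(-7/11) = 7/11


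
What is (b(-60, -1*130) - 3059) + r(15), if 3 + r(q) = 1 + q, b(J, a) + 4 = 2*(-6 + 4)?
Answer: -3054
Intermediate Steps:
b(J, a) = -8 (b(J, a) = -4 + 2*(-6 + 4) = -4 + 2*(-2) = -4 - 4 = -8)
r(q) = -2 + q (r(q) = -3 + (1 + q) = -2 + q)
(b(-60, -1*130) - 3059) + r(15) = (-8 - 3059) + (-2 + 15) = -3067 + 13 = -3054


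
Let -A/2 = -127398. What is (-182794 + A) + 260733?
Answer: 332735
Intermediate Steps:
A = 254796 (A = -2*(-127398) = 254796)
(-182794 + A) + 260733 = (-182794 + 254796) + 260733 = 72002 + 260733 = 332735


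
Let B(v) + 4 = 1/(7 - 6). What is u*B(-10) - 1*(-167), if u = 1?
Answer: 164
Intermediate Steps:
B(v) = -3 (B(v) = -4 + 1/(7 - 6) = -4 + 1/1 = -4 + 1 = -3)
u*B(-10) - 1*(-167) = 1*(-3) - 1*(-167) = -3 + 167 = 164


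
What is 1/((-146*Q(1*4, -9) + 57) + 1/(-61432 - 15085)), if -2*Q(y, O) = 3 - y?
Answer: -76517/1224273 ≈ -0.062500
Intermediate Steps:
Q(y, O) = -3/2 + y/2 (Q(y, O) = -(3 - y)/2 = -3/2 + y/2)
1/((-146*Q(1*4, -9) + 57) + 1/(-61432 - 15085)) = 1/((-146*(-3/2 + (1*4)/2) + 57) + 1/(-61432 - 15085)) = 1/((-146*(-3/2 + (½)*4) + 57) + 1/(-76517)) = 1/((-146*(-3/2 + 2) + 57) - 1/76517) = 1/((-146*½ + 57) - 1/76517) = 1/((-73 + 57) - 1/76517) = 1/(-16 - 1/76517) = 1/(-1224273/76517) = -76517/1224273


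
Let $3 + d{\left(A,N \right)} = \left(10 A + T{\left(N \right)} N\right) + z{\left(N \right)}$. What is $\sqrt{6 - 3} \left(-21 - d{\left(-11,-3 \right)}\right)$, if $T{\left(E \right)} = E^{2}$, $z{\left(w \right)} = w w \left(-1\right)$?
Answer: $128 \sqrt{3} \approx 221.7$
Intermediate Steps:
$z{\left(w \right)} = - w^{2}$ ($z{\left(w \right)} = w^{2} \left(-1\right) = - w^{2}$)
$d{\left(A,N \right)} = -3 + N^{3} - N^{2} + 10 A$ ($d{\left(A,N \right)} = -3 - \left(N^{2} - 10 A - N^{2} N\right) = -3 - \left(N^{2} - N^{3} - 10 A\right) = -3 + \left(N^{3} - N^{2} + 10 A\right) = -3 + N^{3} - N^{2} + 10 A$)
$\sqrt{6 - 3} \left(-21 - d{\left(-11,-3 \right)}\right) = \sqrt{6 - 3} \left(-21 - \left(-3 + \left(-3\right)^{3} - \left(-3\right)^{2} + 10 \left(-11\right)\right)\right) = \sqrt{3} \left(-21 - \left(-3 - 27 - 9 - 110\right)\right) = \sqrt{3} \left(-21 - -149\right) = \sqrt{3} \left(-21 + 149\right) = \sqrt{3} \cdot 128 = 128 \sqrt{3}$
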